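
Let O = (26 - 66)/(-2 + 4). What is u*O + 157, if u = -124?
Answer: 2637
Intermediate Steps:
O = -20 (O = -40/2 = -40*½ = -20)
u*O + 157 = -124*(-20) + 157 = 2480 + 157 = 2637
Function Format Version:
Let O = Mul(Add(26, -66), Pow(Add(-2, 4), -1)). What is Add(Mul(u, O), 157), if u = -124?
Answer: 2637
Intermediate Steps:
O = -20 (O = Mul(-40, Pow(2, -1)) = Mul(-40, Rational(1, 2)) = -20)
Add(Mul(u, O), 157) = Add(Mul(-124, -20), 157) = Add(2480, 157) = 2637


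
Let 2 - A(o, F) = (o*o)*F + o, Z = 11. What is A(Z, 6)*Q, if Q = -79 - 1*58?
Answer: 100695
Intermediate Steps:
Q = -137 (Q = -79 - 58 = -137)
A(o, F) = 2 - o - F*o**2 (A(o, F) = 2 - ((o*o)*F + o) = 2 - (o**2*F + o) = 2 - (F*o**2 + o) = 2 - (o + F*o**2) = 2 + (-o - F*o**2) = 2 - o - F*o**2)
A(Z, 6)*Q = (2 - 1*11 - 1*6*11**2)*(-137) = (2 - 11 - 1*6*121)*(-137) = (2 - 11 - 726)*(-137) = -735*(-137) = 100695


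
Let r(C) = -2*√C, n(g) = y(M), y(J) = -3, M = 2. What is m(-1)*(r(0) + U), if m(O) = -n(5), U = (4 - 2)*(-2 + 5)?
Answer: 18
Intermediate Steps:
n(g) = -3
U = 6 (U = 2*3 = 6)
m(O) = 3 (m(O) = -1*(-3) = 3)
m(-1)*(r(0) + U) = 3*(-2*√0 + 6) = 3*(-2*0 + 6) = 3*(0 + 6) = 3*6 = 18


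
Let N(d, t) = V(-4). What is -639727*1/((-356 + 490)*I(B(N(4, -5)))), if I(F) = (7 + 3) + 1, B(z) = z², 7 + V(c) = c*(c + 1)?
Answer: -58157/134 ≈ -434.01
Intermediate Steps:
V(c) = -7 + c*(1 + c) (V(c) = -7 + c*(c + 1) = -7 + c*(1 + c))
N(d, t) = 5 (N(d, t) = -7 - 4 + (-4)² = -7 - 4 + 16 = 5)
I(F) = 11 (I(F) = 10 + 1 = 11)
-639727*1/((-356 + 490)*I(B(N(4, -5)))) = -639727*1/(11*(-356 + 490)) = -639727/(134*11) = -639727/1474 = -639727*1/1474 = -58157/134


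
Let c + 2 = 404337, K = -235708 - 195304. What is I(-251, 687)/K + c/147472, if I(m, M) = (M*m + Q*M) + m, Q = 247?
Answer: 43678876387/15890550416 ≈ 2.7487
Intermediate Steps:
I(m, M) = m + 247*M + M*m (I(m, M) = (M*m + 247*M) + m = (247*M + M*m) + m = m + 247*M + M*m)
K = -431012
c = 404335 (c = -2 + 404337 = 404335)
I(-251, 687)/K + c/147472 = (-251 + 247*687 + 687*(-251))/(-431012) + 404335/147472 = (-251 + 169689 - 172437)*(-1/431012) + 404335*(1/147472) = -2999*(-1/431012) + 404335/147472 = 2999/431012 + 404335/147472 = 43678876387/15890550416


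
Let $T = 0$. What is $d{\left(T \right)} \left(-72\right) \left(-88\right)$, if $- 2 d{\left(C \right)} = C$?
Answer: $0$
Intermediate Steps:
$d{\left(C \right)} = - \frac{C}{2}$
$d{\left(T \right)} \left(-72\right) \left(-88\right) = \left(- \frac{1}{2}\right) 0 \left(-72\right) \left(-88\right) = 0 \left(-72\right) \left(-88\right) = 0 \left(-88\right) = 0$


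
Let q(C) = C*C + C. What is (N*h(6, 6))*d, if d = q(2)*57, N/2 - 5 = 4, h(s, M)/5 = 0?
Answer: 0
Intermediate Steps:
h(s, M) = 0 (h(s, M) = 5*0 = 0)
q(C) = C + C² (q(C) = C² + C = C + C²)
N = 18 (N = 10 + 2*4 = 10 + 8 = 18)
d = 342 (d = (2*(1 + 2))*57 = (2*3)*57 = 6*57 = 342)
(N*h(6, 6))*d = (18*0)*342 = 0*342 = 0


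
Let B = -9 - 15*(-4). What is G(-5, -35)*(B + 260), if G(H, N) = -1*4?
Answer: -1244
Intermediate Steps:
G(H, N) = -4
B = 51 (B = -9 + 60 = 51)
G(-5, -35)*(B + 260) = -4*(51 + 260) = -4*311 = -1244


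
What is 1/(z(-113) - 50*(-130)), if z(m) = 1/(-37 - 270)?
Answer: 307/1995499 ≈ 0.00015385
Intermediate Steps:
z(m) = -1/307 (z(m) = 1/(-307) = -1/307)
1/(z(-113) - 50*(-130)) = 1/(-1/307 - 50*(-130)) = 1/(-1/307 + 6500) = 1/(1995499/307) = 307/1995499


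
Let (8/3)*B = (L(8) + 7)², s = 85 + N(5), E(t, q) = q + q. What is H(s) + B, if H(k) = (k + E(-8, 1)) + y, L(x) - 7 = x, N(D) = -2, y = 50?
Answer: 633/2 ≈ 316.50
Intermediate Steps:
E(t, q) = 2*q
L(x) = 7 + x
s = 83 (s = 85 - 2 = 83)
B = 363/2 (B = 3*((7 + 8) + 7)²/8 = 3*(15 + 7)²/8 = (3/8)*22² = (3/8)*484 = 363/2 ≈ 181.50)
H(k) = 52 + k (H(k) = (k + 2*1) + 50 = (k + 2) + 50 = (2 + k) + 50 = 52 + k)
H(s) + B = (52 + 83) + 363/2 = 135 + 363/2 = 633/2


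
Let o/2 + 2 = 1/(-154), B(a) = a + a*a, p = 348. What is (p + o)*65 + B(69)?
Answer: 2093565/77 ≈ 27189.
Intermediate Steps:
B(a) = a + a²
o = -309/77 (o = -4 + 2/(-154) = -4 + 2*(-1/154) = -4 - 1/77 = -309/77 ≈ -4.0130)
(p + o)*65 + B(69) = (348 - 309/77)*65 + 69*(1 + 69) = (26487/77)*65 + 69*70 = 1721655/77 + 4830 = 2093565/77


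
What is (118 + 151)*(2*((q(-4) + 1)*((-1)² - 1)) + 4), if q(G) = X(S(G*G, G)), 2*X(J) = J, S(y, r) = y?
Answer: 1076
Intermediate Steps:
X(J) = J/2
q(G) = G²/2 (q(G) = (G*G)/2 = G²/2)
(118 + 151)*(2*((q(-4) + 1)*((-1)² - 1)) + 4) = (118 + 151)*(2*(((½)*(-4)² + 1)*((-1)² - 1)) + 4) = 269*(2*(((½)*16 + 1)*(1 - 1)) + 4) = 269*(2*((8 + 1)*0) + 4) = 269*(2*(9*0) + 4) = 269*(2*0 + 4) = 269*(0 + 4) = 269*4 = 1076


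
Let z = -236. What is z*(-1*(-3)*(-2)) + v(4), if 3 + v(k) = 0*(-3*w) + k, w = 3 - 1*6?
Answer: 1417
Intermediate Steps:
w = -3 (w = 3 - 6 = -3)
v(k) = -3 + k (v(k) = -3 + (0*(-3*(-3)) + k) = -3 + (0*9 + k) = -3 + (0 + k) = -3 + k)
z*(-1*(-3)*(-2)) + v(4) = -236*(-1*(-3))*(-2) + (-3 + 4) = -708*(-2) + 1 = -236*(-6) + 1 = 1416 + 1 = 1417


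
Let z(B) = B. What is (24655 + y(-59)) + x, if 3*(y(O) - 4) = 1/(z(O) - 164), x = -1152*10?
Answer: 8789990/669 ≈ 13139.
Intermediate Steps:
x = -11520
y(O) = 4 + 1/(3*(-164 + O)) (y(O) = 4 + 1/(3*(O - 164)) = 4 + 1/(3*(-164 + O)))
(24655 + y(-59)) + x = (24655 + (-1967 + 12*(-59))/(3*(-164 - 59))) - 11520 = (24655 + (⅓)*(-1967 - 708)/(-223)) - 11520 = (24655 + (⅓)*(-1/223)*(-2675)) - 11520 = (24655 + 2675/669) - 11520 = 16496870/669 - 11520 = 8789990/669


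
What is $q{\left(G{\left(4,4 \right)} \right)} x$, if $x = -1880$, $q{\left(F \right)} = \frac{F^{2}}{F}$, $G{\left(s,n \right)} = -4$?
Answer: $7520$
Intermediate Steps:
$q{\left(F \right)} = F$
$q{\left(G{\left(4,4 \right)} \right)} x = \left(-4\right) \left(-1880\right) = 7520$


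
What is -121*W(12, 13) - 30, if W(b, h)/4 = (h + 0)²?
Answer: -81826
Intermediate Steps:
W(b, h) = 4*h² (W(b, h) = 4*(h + 0)² = 4*h²)
-121*W(12, 13) - 30 = -484*13² - 30 = -484*169 - 30 = -121*676 - 30 = -81796 - 30 = -81826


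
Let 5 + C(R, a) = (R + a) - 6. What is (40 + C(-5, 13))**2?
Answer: 1369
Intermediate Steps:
C(R, a) = -11 + R + a (C(R, a) = -5 + ((R + a) - 6) = -5 + (-6 + R + a) = -11 + R + a)
(40 + C(-5, 13))**2 = (40 + (-11 - 5 + 13))**2 = (40 - 3)**2 = 37**2 = 1369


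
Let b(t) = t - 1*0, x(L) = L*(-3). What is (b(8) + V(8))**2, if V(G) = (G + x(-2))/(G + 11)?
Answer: 27556/361 ≈ 76.332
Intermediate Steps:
x(L) = -3*L
b(t) = t (b(t) = t + 0 = t)
V(G) = (6 + G)/(11 + G) (V(G) = (G - 3*(-2))/(G + 11) = (G + 6)/(11 + G) = (6 + G)/(11 + G))
(b(8) + V(8))**2 = (8 + (6 + 8)/(11 + 8))**2 = (8 + 14/19)**2 = (166/19)**2 = 27556/361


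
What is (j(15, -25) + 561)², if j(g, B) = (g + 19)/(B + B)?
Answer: 196224064/625 ≈ 3.1396e+5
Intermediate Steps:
j(g, B) = (19 + g)/(2*B) (j(g, B) = (19 + g)/((2*B)) = (19 + g)*(1/(2*B)) = (19 + g)/(2*B))
(j(15, -25) + 561)² = ((½)*(19 + 15)/(-25) + 561)² = ((½)*(-1/25)*34 + 561)² = (-17/25 + 561)² = (14008/25)² = 196224064/625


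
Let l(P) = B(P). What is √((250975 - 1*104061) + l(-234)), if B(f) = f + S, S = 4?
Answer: 2*√36671 ≈ 382.99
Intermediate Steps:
B(f) = 4 + f (B(f) = f + 4 = 4 + f)
l(P) = 4 + P
√((250975 - 1*104061) + l(-234)) = √((250975 - 1*104061) + (4 - 234)) = √((250975 - 104061) - 230) = √(146914 - 230) = √146684 = 2*√36671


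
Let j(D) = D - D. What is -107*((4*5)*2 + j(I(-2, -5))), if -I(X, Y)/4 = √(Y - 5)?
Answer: -4280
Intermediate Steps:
I(X, Y) = -4*√(-5 + Y) (I(X, Y) = -4*√(Y - 5) = -4*√(-5 + Y))
j(D) = 0
-107*((4*5)*2 + j(I(-2, -5))) = -107*((4*5)*2 + 0) = -107*(20*2 + 0) = -107*(40 + 0) = -107*40 = -4280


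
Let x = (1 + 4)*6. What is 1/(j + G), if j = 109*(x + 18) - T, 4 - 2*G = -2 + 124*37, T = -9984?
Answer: 1/12925 ≈ 7.7369e-5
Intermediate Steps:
x = 30 (x = 5*6 = 30)
G = -2291 (G = 2 - (-2 + 124*37)/2 = 2 - (-2 + 4588)/2 = 2 - ½*4586 = 2 - 2293 = -2291)
j = 15216 (j = 109*(30 + 18) - 1*(-9984) = 109*48 + 9984 = 5232 + 9984 = 15216)
1/(j + G) = 1/(15216 - 2291) = 1/12925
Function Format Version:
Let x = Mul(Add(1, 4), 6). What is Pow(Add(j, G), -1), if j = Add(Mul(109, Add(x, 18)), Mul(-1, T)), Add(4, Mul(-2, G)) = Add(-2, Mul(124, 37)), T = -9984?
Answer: Rational(1, 12925) ≈ 7.7369e-5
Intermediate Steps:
x = 30 (x = Mul(5, 6) = 30)
G = -2291 (G = Add(2, Mul(Rational(-1, 2), Add(-2, Mul(124, 37)))) = Add(2, Mul(Rational(-1, 2), Add(-2, 4588))) = Add(2, Mul(Rational(-1, 2), 4586)) = Add(2, -2293) = -2291)
j = 15216 (j = Add(Mul(109, Add(30, 18)), Mul(-1, -9984)) = Add(Mul(109, 48), 9984) = Add(5232, 9984) = 15216)
Pow(Add(j, G), -1) = Pow(Add(15216, -2291), -1) = Pow(12925, -1) = Rational(1, 12925)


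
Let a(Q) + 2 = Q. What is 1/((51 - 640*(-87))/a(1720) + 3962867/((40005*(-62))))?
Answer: 1065293145/32855487776 ≈ 0.032424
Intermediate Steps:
a(Q) = -2 + Q
1/((51 - 640*(-87))/a(1720) + 3962867/((40005*(-62)))) = 1/((51 - 640*(-87))/(-2 + 1720) + 3962867/((40005*(-62)))) = 1/((51 + 55680)/1718 + 3962867/(-2480310)) = 1/(55731*(1/1718) + 3962867*(-1/2480310)) = 1/(55731/1718 - 3962867/2480310) = 1/(32855487776/1065293145) = 1065293145/32855487776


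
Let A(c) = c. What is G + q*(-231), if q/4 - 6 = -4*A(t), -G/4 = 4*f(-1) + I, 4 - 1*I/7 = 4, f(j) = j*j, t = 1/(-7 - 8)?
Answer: -29032/5 ≈ -5806.4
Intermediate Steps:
t = -1/15 (t = 1/(-15) = -1/15 ≈ -0.066667)
f(j) = j²
I = 0 (I = 28 - 7*4 = 28 - 28 = 0)
G = -16 (G = -4*(4*(-1)² + 0) = -4*(4*1 + 0) = -4*(4 + 0) = -4*4 = -16)
q = 376/15 (q = 24 + 4*(-4*(-1/15)) = 24 + 4*(4/15) = 24 + 16/15 = 376/15 ≈ 25.067)
G + q*(-231) = -16 + (376/15)*(-231) = -16 - 28952/5 = -29032/5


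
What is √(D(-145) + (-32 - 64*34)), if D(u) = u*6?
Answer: 9*I*√38 ≈ 55.48*I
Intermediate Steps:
D(u) = 6*u
√(D(-145) + (-32 - 64*34)) = √(6*(-145) + (-32 - 64*34)) = √(-870 + (-32 - 2176)) = √(-870 - 2208) = √(-3078) = 9*I*√38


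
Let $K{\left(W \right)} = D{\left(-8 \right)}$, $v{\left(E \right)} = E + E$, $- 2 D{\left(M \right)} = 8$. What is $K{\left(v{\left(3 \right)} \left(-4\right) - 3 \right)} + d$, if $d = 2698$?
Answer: $2694$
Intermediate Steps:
$D{\left(M \right)} = -4$ ($D{\left(M \right)} = \left(- \frac{1}{2}\right) 8 = -4$)
$v{\left(E \right)} = 2 E$
$K{\left(W \right)} = -4$
$K{\left(v{\left(3 \right)} \left(-4\right) - 3 \right)} + d = -4 + 2698 = 2694$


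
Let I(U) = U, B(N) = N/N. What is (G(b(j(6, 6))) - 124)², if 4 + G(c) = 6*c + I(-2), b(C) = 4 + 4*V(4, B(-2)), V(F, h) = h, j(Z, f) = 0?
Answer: 6724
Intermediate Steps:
B(N) = 1
b(C) = 8 (b(C) = 4 + 4*1 = 4 + 4 = 8)
G(c) = -6 + 6*c (G(c) = -4 + (6*c - 2) = -4 + (-2 + 6*c) = -6 + 6*c)
(G(b(j(6, 6))) - 124)² = ((-6 + 6*8) - 124)² = ((-6 + 48) - 124)² = (42 - 124)² = (-82)² = 6724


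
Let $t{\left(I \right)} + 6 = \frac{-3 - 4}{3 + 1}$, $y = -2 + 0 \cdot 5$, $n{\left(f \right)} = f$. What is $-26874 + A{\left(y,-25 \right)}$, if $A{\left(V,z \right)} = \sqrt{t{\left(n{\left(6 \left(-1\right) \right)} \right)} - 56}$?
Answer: $-26874 + \frac{i \sqrt{255}}{2} \approx -26874.0 + 7.9844 i$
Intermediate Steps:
$y = -2$ ($y = -2 + 0 = -2$)
$t{\left(I \right)} = - \frac{31}{4}$ ($t{\left(I \right)} = -6 + \frac{-3 - 4}{3 + 1} = -6 - \frac{7}{4} = - \frac{31}{4}$)
$A{\left(V,z \right)} = \frac{i \sqrt{255}}{2}$ ($A{\left(V,z \right)} = \sqrt{- \frac{31}{4} - 56} = \sqrt{- \frac{255}{4}} = \frac{i \sqrt{255}}{2}$)
$-26874 + A{\left(y,-25 \right)} = -26874 + \frac{i \sqrt{255}}{2}$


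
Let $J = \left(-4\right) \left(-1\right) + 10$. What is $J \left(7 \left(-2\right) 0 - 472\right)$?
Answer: $-6608$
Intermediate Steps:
$J = 14$ ($J = 4 + 10 = 14$)
$J \left(7 \left(-2\right) 0 - 472\right) = 14 \left(7 \left(-2\right) 0 - 472\right) = 14 \left(\left(-14\right) 0 - 472\right) = 14 \left(0 - 472\right) = 14 \left(-472\right) = -6608$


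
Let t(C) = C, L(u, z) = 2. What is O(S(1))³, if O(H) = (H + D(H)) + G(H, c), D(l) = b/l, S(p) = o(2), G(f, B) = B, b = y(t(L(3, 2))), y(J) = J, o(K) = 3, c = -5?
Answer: -64/27 ≈ -2.3704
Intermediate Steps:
b = 2
S(p) = 3
D(l) = 2/l
O(H) = -5 + H + 2/H (O(H) = (H + 2/H) - 5 = -5 + H + 2/H)
O(S(1))³ = (-5 + 3 + 2/3)³ = (-5 + 3 + 2*(⅓))³ = (-5 + 3 + ⅔)³ = (-4/3)³ = -64/27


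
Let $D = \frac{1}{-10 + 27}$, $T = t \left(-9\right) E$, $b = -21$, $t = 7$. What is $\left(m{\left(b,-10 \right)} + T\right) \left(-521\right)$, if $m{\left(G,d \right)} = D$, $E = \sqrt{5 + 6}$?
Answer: $- \frac{521}{17} + 32823 \sqrt{11} \approx 1.0883 \cdot 10^{5}$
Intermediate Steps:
$E = \sqrt{11} \approx 3.3166$
$T = - 63 \sqrt{11}$ ($T = 7 \left(-9\right) \sqrt{11} = - 63 \sqrt{11} \approx -208.95$)
$D = \frac{1}{17} \approx 0.058824$
$m{\left(G,d \right)} = \frac{1}{17}$
$\left(m{\left(b,-10 \right)} + T\right) \left(-521\right) = \left(\frac{1}{17} - 63 \sqrt{11}\right) \left(-521\right) = - \frac{521}{17} + 32823 \sqrt{11}$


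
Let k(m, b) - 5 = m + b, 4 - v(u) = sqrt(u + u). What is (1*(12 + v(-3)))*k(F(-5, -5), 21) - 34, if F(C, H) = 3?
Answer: 430 - 29*I*sqrt(6) ≈ 430.0 - 71.035*I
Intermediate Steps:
v(u) = 4 - sqrt(2)*sqrt(u) (v(u) = 4 - sqrt(u + u) = 4 - sqrt(2*u) = 4 - sqrt(2)*sqrt(u))
k(m, b) = 5 + b + m (k(m, b) = 5 + (m + b) = 5 + (b + m) = 5 + b + m)
(1*(12 + v(-3)))*k(F(-5, -5), 21) - 34 = (1*(12 + (4 - sqrt(2)*sqrt(-3))))*(5 + 21 + 3) - 34 = (1*(12 + (4 - sqrt(2)*I*sqrt(3))))*29 - 34 = (1*(12 + (4 - I*sqrt(6))))*29 - 34 = (1*(16 - I*sqrt(6)))*29 - 34 = (16 - I*sqrt(6))*29 - 34 = (464 - 29*I*sqrt(6)) - 34 = 430 - 29*I*sqrt(6)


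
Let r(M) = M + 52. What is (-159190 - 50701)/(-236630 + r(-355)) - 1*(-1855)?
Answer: 439720606/236933 ≈ 1855.9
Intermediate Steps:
r(M) = 52 + M
(-159190 - 50701)/(-236630 + r(-355)) - 1*(-1855) = (-159190 - 50701)/(-236630 + (52 - 355)) - 1*(-1855) = -209891/(-236630 - 303) + 1855 = -209891/(-236933) + 1855 = -209891*(-1/236933) + 1855 = 209891/236933 + 1855 = 439720606/236933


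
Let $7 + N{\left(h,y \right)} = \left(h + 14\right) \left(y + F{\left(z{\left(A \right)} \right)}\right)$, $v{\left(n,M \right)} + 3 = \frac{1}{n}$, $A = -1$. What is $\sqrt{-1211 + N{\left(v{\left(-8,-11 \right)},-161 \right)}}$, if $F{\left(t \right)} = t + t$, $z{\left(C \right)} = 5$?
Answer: $\frac{i \sqrt{45762}}{4} \approx 53.48 i$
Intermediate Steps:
$F{\left(t \right)} = 2 t$
$v{\left(n,M \right)} = -3 + \frac{1}{n}$
$N{\left(h,y \right)} = -7 + \left(10 + y\right) \left(14 + h\right)$ ($N{\left(h,y \right)} = -7 + \left(h + 14\right) \left(y + 2 \cdot 5\right) = -7 + \left(14 + h\right) \left(y + 10\right) = -7 + \left(14 + h\right) \left(10 + y\right) = -7 + \left(10 + y\right) \left(14 + h\right)$)
$\sqrt{-1211 + N{\left(v{\left(-8,-11 \right)},-161 \right)}} = \sqrt{-1211 + \left(133 + 10 \left(-3 + \frac{1}{-8}\right) + 14 \left(-161\right) + \left(-3 + \frac{1}{-8}\right) \left(-161\right)\right)} = \sqrt{-1211 + \left(133 + 10 \left(-3 - \frac{1}{8}\right) - 2254 + \left(-3 - \frac{1}{8}\right) \left(-161\right)\right)} = \sqrt{-1211 + \left(133 + 10 \left(- \frac{25}{8}\right) - 2254 - - \frac{4025}{8}\right)} = \sqrt{-1211 + \left(133 - \frac{125}{4} - 2254 + \frac{4025}{8}\right)} = \sqrt{-1211 - \frac{13193}{8}} = \sqrt{- \frac{22881}{8}} = \frac{i \sqrt{45762}}{4}$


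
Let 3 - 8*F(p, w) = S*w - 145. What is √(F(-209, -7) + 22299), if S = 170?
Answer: 3*√9985/2 ≈ 149.89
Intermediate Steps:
F(p, w) = 37/2 - 85*w/4 (F(p, w) = 3/8 - (170*w - 145)/8 = 3/8 - (-145 + 170*w)/8 = 3/8 + (145/8 - 85*w/4) = 37/2 - 85*w/4)
√(F(-209, -7) + 22299) = √((37/2 - 85/4*(-7)) + 22299) = √((37/2 + 595/4) + 22299) = √(669/4 + 22299) = √(89865/4) = 3*√9985/2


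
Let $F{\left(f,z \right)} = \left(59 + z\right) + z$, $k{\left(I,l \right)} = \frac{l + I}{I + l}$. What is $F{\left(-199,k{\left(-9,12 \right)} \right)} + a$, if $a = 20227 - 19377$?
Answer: $911$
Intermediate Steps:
$k{\left(I,l \right)} = 1$ ($k{\left(I,l \right)} = \frac{I + l}{I + l} = 1$)
$F{\left(f,z \right)} = 59 + 2 z$
$a = 850$
$F{\left(-199,k{\left(-9,12 \right)} \right)} + a = \left(59 + 2 \cdot 1\right) + 850 = \left(59 + 2\right) + 850 = 61 + 850 = 911$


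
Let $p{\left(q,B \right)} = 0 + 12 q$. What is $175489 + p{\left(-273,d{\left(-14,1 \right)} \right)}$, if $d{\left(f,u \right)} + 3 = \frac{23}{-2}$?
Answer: $172213$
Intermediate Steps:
$d{\left(f,u \right)} = - \frac{29}{2}$ ($d{\left(f,u \right)} = -3 + \frac{23}{-2} = -3 + 23 \left(- \frac{1}{2}\right) = -3 - \frac{23}{2} = - \frac{29}{2}$)
$p{\left(q,B \right)} = 12 q$
$175489 + p{\left(-273,d{\left(-14,1 \right)} \right)} = 175489 + 12 \left(-273\right) = 175489 - 3276 = 172213$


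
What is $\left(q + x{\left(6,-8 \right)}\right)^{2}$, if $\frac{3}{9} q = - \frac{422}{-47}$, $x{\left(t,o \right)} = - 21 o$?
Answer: $\frac{83942244}{2209} \approx 38000.0$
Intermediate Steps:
$q = \frac{1266}{47}$ ($q = 3 \left(- \frac{422}{-47}\right) = 3 \left(\left(-422\right) \left(- \frac{1}{47}\right)\right) = 3 \cdot \frac{422}{47} = \frac{1266}{47} \approx 26.936$)
$\left(q + x{\left(6,-8 \right)}\right)^{2} = \left(\frac{1266}{47} - -168\right)^{2} = \left(\frac{1266}{47} + 168\right)^{2} = \left(\frac{9162}{47}\right)^{2} = \frac{83942244}{2209}$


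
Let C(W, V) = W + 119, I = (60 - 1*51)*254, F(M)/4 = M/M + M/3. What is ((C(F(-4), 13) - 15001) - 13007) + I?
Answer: -76813/3 ≈ -25604.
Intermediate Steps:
F(M) = 4 + 4*M/3 (F(M) = 4*(M/M + M/3) = 4*(1 + M*(1/3)) = 4*(1 + M/3) = 4 + 4*M/3)
I = 2286 (I = (60 - 51)*254 = 9*254 = 2286)
C(W, V) = 119 + W
((C(F(-4), 13) - 15001) - 13007) + I = (((119 + (4 + (4/3)*(-4))) - 15001) - 13007) + 2286 = (((119 + (4 - 16/3)) - 15001) - 13007) + 2286 = (((119 - 4/3) - 15001) - 13007) + 2286 = ((353/3 - 15001) - 13007) + 2286 = (-44650/3 - 13007) + 2286 = -83671/3 + 2286 = -76813/3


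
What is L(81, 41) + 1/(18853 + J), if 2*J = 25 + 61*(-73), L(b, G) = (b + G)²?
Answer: 247654877/16639 ≈ 14884.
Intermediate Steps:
L(b, G) = (G + b)²
J = -2214 (J = (25 + 61*(-73))/2 = (25 - 4453)/2 = (½)*(-4428) = -2214)
L(81, 41) + 1/(18853 + J) = (41 + 81)² + 1/(18853 - 2214) = 122² + 1/16639 = 14884 + 1/16639 = 247654877/16639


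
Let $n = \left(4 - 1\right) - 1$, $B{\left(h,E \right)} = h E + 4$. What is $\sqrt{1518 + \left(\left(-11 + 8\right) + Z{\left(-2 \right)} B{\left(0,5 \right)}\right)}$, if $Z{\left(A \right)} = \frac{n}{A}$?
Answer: $\sqrt{1511} \approx 38.872$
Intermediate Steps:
$B{\left(h,E \right)} = 4 + E h$ ($B{\left(h,E \right)} = E h + 4 = 4 + E h$)
$n = 2$ ($n = 3 - 1 = 2$)
$Z{\left(A \right)} = \frac{2}{A}$
$\sqrt{1518 + \left(\left(-11 + 8\right) + Z{\left(-2 \right)} B{\left(0,5 \right)}\right)} = \sqrt{1518 + \left(\left(-11 + 8\right) + \frac{2}{-2} \left(4 + 5 \cdot 0\right)\right)} = \sqrt{1518 + \left(-3 + 2 \left(- \frac{1}{2}\right) \left(4 + 0\right)\right)} = \sqrt{1518 - 7} = \sqrt{1511}$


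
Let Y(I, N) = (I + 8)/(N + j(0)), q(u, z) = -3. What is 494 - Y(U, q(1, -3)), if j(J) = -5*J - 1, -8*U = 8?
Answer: 1983/4 ≈ 495.75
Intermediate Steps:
U = -1 (U = -⅛*8 = -1)
j(J) = -1 - 5*J
Y(I, N) = (8 + I)/(-1 + N) (Y(I, N) = (I + 8)/(N + (-1 - 5*0)) = (8 + I)/(N + (-1 + 0)) = (8 + I)/(N - 1) = (8 + I)/(-1 + N))
494 - Y(U, q(1, -3)) = 494 - (8 - 1)/(-1 - 3) = 494 - 7/(-4) = 494 - (-1)*7/4 = 494 - 1*(-7/4) = 494 + 7/4 = 1983/4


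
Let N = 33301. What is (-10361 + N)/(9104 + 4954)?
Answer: 11470/7029 ≈ 1.6318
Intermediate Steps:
(-10361 + N)/(9104 + 4954) = (-10361 + 33301)/(9104 + 4954) = 22940/14058 = 22940*(1/14058) = 11470/7029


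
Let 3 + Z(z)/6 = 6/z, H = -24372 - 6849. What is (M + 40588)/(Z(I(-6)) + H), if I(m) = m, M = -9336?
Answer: -31252/31245 ≈ -1.0002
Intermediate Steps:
H = -31221
Z(z) = -18 + 36/z (Z(z) = -18 + 6*(6/z) = -18 + 36/z)
(M + 40588)/(Z(I(-6)) + H) = (-9336 + 40588)/((-18 + 36/(-6)) - 31221) = 31252/((-18 + 36*(-⅙)) - 31221) = 31252/((-18 - 6) - 31221) = 31252/(-24 - 31221) = 31252/(-31245) = 31252*(-1/31245) = -31252/31245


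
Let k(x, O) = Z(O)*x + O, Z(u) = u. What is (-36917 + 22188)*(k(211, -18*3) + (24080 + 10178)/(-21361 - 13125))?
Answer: 2907725431897/17243 ≈ 1.6863e+8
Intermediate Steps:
k(x, O) = O + O*x (k(x, O) = O*x + O = O + O*x)
(-36917 + 22188)*(k(211, -18*3) + (24080 + 10178)/(-21361 - 13125)) = (-36917 + 22188)*((-18*3)*(1 + 211) + (24080 + 10178)/(-21361 - 13125)) = -14729*(-54*212 + 34258/(-34486)) = -14729*(-11448 + 34258*(-1/34486)) = -14729*(-11448 - 17129/17243) = -14729*(-197414993/17243) = 2907725431897/17243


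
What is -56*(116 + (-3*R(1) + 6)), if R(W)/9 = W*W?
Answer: -5320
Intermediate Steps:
R(W) = 9*W² (R(W) = 9*(W*W) = 9*W²)
-56*(116 + (-3*R(1) + 6)) = -56*(116 + (-27*1² + 6)) = -56*(116 + (-27 + 6)) = -56*(116 - 21) = -56*95 = -5320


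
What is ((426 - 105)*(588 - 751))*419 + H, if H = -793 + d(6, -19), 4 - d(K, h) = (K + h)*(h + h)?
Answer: -21924620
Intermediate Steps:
d(K, h) = 4 - 2*h*(K + h) (d(K, h) = 4 - (K + h)*(h + h) = 4 - (K + h)*2*h = 4 - 2*h*(K + h))
H = -1283 (H = -793 + (4 - 2*(-19)² - 2*6*(-19)) = -793 + (4 - 2*361 + 228) = -793 + (4 - 722 + 228) = -793 - 490 = -1283)
((426 - 105)*(588 - 751))*419 + H = ((426 - 105)*(588 - 751))*419 - 1283 = (321*(-163))*419 - 1283 = -52323*419 - 1283 = -21923337 - 1283 = -21924620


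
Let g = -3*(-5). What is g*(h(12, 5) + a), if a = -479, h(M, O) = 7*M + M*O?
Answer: -5025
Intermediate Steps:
g = 15
g*(h(12, 5) + a) = 15*(12*(7 + 5) - 479) = 15*(12*12 - 479) = 15*(144 - 479) = 15*(-335) = -5025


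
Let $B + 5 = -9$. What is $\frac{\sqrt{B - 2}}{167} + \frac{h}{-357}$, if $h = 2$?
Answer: $- \frac{2}{357} + \frac{4 i}{167} \approx -0.0056022 + 0.023952 i$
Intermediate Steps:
$B = -14$ ($B = -5 - 9 = -14$)
$\frac{\sqrt{B - 2}}{167} + \frac{h}{-357} = \frac{\sqrt{-14 - 2}}{167} + \frac{2}{-357} = \sqrt{-16} \cdot \frac{1}{167} + 2 \left(- \frac{1}{357}\right) = 4 i \frac{1}{167} - \frac{2}{357} = \frac{4 i}{167} - \frac{2}{357} = - \frac{2}{357} + \frac{4 i}{167}$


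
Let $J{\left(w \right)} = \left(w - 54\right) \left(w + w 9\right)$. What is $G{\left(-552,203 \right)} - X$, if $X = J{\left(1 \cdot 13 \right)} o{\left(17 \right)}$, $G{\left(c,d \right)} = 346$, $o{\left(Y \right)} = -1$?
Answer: $-4984$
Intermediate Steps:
$J{\left(w \right)} = 10 w \left(-54 + w\right)$ ($J{\left(w \right)} = \left(-54 + w\right) \left(w + 9 w\right) = \left(-54 + w\right) 10 w = 10 w \left(-54 + w\right)$)
$X = 5330$ ($X = 10 \cdot 1 \cdot 13 \left(-54 + 1 \cdot 13\right) \left(-1\right) = 10 \cdot 13 \left(-54 + 13\right) \left(-1\right) = 10 \cdot 13 \left(-41\right) \left(-1\right) = \left(-5330\right) \left(-1\right) = 5330$)
$G{\left(-552,203 \right)} - X = 346 - 5330 = -4984$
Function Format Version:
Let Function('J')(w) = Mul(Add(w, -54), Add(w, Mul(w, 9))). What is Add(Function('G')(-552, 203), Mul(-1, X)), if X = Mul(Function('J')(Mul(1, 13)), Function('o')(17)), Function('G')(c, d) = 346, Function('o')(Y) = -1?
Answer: -4984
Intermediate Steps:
Function('J')(w) = Mul(10, w, Add(-54, w)) (Function('J')(w) = Mul(Add(-54, w), Add(w, Mul(9, w))) = Mul(Add(-54, w), Mul(10, w)) = Mul(10, w, Add(-54, w)))
X = 5330 (X = Mul(Mul(10, Mul(1, 13), Add(-54, Mul(1, 13))), -1) = Mul(Mul(10, 13, Add(-54, 13)), -1) = Mul(Mul(10, 13, -41), -1) = Mul(-5330, -1) = 5330)
Add(Function('G')(-552, 203), Mul(-1, X)) = Add(346, Mul(-1, 5330)) = Add(346, -5330) = -4984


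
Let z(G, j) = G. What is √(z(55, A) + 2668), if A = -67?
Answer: √2723 ≈ 52.182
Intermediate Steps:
√(z(55, A) + 2668) = √(55 + 2668) = √2723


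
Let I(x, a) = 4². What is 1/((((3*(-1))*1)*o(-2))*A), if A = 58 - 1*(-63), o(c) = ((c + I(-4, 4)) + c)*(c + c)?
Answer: 1/17424 ≈ 5.7392e-5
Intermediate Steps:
I(x, a) = 16
o(c) = 2*c*(16 + 2*c) (o(c) = ((c + 16) + c)*(c + c) = ((16 + c) + c)*(2*c) = (16 + 2*c)*(2*c) = 2*c*(16 + 2*c))
A = 121 (A = 58 + 63 = 121)
1/((((3*(-1))*1)*o(-2))*A) = 1/((((3*(-1))*1)*(4*(-2)*(8 - 2)))*121) = 1/(((-3*1)*(4*(-2)*6))*121) = 1/(-3*(-48)*121) = 1/(144*121) = 1/17424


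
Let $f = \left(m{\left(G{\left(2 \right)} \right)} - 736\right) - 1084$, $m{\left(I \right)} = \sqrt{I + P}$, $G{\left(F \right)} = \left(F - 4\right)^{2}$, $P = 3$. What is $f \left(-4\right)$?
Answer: $7280 - 4 \sqrt{7} \approx 7269.4$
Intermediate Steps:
$G{\left(F \right)} = \left(-4 + F\right)^{2}$
$m{\left(I \right)} = \sqrt{3 + I}$ ($m{\left(I \right)} = \sqrt{I + 3} = \sqrt{3 + I}$)
$f = -1820 + \sqrt{7}$ ($f = \left(\sqrt{3 + \left(-4 + 2\right)^{2}} - 736\right) - 1084 = \left(\sqrt{3 + \left(-2\right)^{2}} - 736\right) - 1084 = \left(\sqrt{3 + 4} - 736\right) - 1084 = \left(\sqrt{7} - 736\right) - 1084 = \left(-736 + \sqrt{7}\right) - 1084 = -1820 + \sqrt{7} \approx -1817.4$)
$f \left(-4\right) = \left(-1820 + \sqrt{7}\right) \left(-4\right) = 7280 - 4 \sqrt{7}$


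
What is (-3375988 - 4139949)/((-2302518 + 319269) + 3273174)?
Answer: -578149/99225 ≈ -5.8266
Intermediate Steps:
(-3375988 - 4139949)/((-2302518 + 319269) + 3273174) = -7515937/(-1983249 + 3273174) = -7515937/1289925 = -7515937*1/1289925 = -578149/99225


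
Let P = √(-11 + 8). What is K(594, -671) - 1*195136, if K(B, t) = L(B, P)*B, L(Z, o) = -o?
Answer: -195136 - 594*I*√3 ≈ -1.9514e+5 - 1028.8*I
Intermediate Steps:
P = I*√3 (P = √(-3) = I*√3 ≈ 1.732*I)
K(B, t) = -I*B*√3 (K(B, t) = (-I*√3)*B = -I*B*√3)
K(594, -671) - 1*195136 = -1*I*594*√3 - 1*195136 = -594*I*√3 - 195136 = -195136 - 594*I*√3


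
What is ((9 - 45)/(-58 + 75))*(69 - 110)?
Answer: 1476/17 ≈ 86.823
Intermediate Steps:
((9 - 45)/(-58 + 75))*(69 - 110) = -36/17*(-41) = 1476/17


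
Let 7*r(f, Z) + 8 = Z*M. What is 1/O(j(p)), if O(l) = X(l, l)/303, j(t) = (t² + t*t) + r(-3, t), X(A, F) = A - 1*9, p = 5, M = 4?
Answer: 2121/299 ≈ 7.0936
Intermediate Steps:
r(f, Z) = -8/7 + 4*Z/7 (r(f, Z) = -8/7 + (Z*4)/7 = -8/7 + (4*Z)/7 = -8/7 + 4*Z/7)
X(A, F) = -9 + A (X(A, F) = A - 9 = -9 + A)
j(t) = -8/7 + 2*t² + 4*t/7 (j(t) = (t² + t*t) + (-8/7 + 4*t/7) = (t² + t²) + (-8/7 + 4*t/7) = 2*t² + (-8/7 + 4*t/7) = -8/7 + 2*t² + 4*t/7)
O(l) = -3/101 + l/303 (O(l) = (-9 + l)/303 = (-9 + l)*(1/303) = -3/101 + l/303)
1/O(j(p)) = 1/(-3/101 + (-8/7 + 2*5² + (4/7)*5)/303) = 1/(-3/101 + (-8/7 + 2*25 + 20/7)/303) = 1/(-3/101 + (-8/7 + 50 + 20/7)/303) = 1/(-3/101 + (1/303)*(362/7)) = 1/(-3/101 + 362/2121) = 1/(299/2121) = 2121/299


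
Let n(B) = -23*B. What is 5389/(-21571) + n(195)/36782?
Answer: -5565361/14970274 ≈ -0.37176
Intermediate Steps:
5389/(-21571) + n(195)/36782 = 5389/(-21571) - 23*195/36782 = 5389*(-1/21571) - 4485*1/36782 = -5389/21571 - 4485/36782 = -5565361/14970274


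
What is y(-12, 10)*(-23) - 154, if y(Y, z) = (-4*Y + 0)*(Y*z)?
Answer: 132326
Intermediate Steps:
y(Y, z) = -4*z*Y² (y(Y, z) = (-4*Y)*(Y*z) = -4*z*Y²)
y(-12, 10)*(-23) - 154 = -4*10*(-12)²*(-23) - 154 = -4*10*144*(-23) - 154 = -5760*(-23) - 154 = 132480 - 154 = 132326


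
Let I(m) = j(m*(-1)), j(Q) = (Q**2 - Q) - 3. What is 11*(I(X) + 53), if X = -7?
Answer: 1012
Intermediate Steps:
j(Q) = -3 + Q**2 - Q
I(m) = -3 + m + m**2 (I(m) = -3 + (m*(-1))**2 - m*(-1) = -3 + (-m)**2 - (-1)*m = -3 + m**2 + m = -3 + m + m**2)
11*(I(X) + 53) = 11*((-3 - 7 + (-7)**2) + 53) = 11*((-3 - 7 + 49) + 53) = 11*(39 + 53) = 11*92 = 1012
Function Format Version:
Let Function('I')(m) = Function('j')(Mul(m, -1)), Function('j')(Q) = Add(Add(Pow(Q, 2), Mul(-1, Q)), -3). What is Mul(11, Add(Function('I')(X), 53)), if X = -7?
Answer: 1012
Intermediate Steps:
Function('j')(Q) = Add(-3, Pow(Q, 2), Mul(-1, Q))
Function('I')(m) = Add(-3, m, Pow(m, 2)) (Function('I')(m) = Add(-3, Pow(Mul(m, -1), 2), Mul(-1, Mul(m, -1))) = Add(-3, Pow(Mul(-1, m), 2), Mul(-1, Mul(-1, m))) = Add(-3, Pow(m, 2), m) = Add(-3, m, Pow(m, 2)))
Mul(11, Add(Function('I')(X), 53)) = Mul(11, Add(Add(-3, -7, Pow(-7, 2)), 53)) = Mul(11, Add(Add(-3, -7, 49), 53)) = Mul(11, Add(39, 53)) = Mul(11, 92) = 1012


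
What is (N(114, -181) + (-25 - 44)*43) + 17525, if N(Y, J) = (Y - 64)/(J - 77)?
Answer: 1877957/129 ≈ 14558.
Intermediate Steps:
N(Y, J) = (-64 + Y)/(-77 + J)
(N(114, -181) + (-25 - 44)*43) + 17525 = ((-64 + 114)/(-77 - 181) + (-25 - 44)*43) + 17525 = (50/(-258) - 69*43) + 17525 = (-1/258*50 - 2967) + 17525 = (-25/129 - 2967) + 17525 = -382768/129 + 17525 = 1877957/129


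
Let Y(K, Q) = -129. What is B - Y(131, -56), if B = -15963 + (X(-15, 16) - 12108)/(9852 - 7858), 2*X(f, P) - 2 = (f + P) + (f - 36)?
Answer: -15792564/997 ≈ -15840.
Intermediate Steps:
X(f, P) = -17 + f + P/2 (X(f, P) = 1 + ((f + P) + (f - 36))/2 = 1 + ((P + f) + (-36 + f))/2 = 1 + (-36 + P + 2*f)/2 = 1 + (-18 + f + P/2) = -17 + f + P/2)
B = -15921177/997 (B = -15963 + ((-17 - 15 + (½)*16) - 12108)/(9852 - 7858) = -15963 + ((-17 - 15 + 8) - 12108)/1994 = -15963 + (-24 - 12108)*(1/1994) = -15963 - 12132*1/1994 = -15963 - 6066/997 = -15921177/997 ≈ -15969.)
B - Y(131, -56) = -15921177/997 - 1*(-129) = -15921177/997 + 129 = -15792564/997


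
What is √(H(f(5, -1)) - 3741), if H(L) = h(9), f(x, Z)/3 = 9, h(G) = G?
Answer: 2*I*√933 ≈ 61.09*I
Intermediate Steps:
f(x, Z) = 27 (f(x, Z) = 3*9 = 27)
H(L) = 9
√(H(f(5, -1)) - 3741) = √(9 - 3741) = √(-3732) = 2*I*√933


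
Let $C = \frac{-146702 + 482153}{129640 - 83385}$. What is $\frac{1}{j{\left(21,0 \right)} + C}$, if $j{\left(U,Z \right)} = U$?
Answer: $\frac{46255}{1306806} \approx 0.035395$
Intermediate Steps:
$C = \frac{335451}{46255} \approx 7.2522$
$\frac{1}{j{\left(21,0 \right)} + C} = \frac{1}{21 + \frac{335451}{46255}} = \frac{1}{\frac{1306806}{46255}} = \frac{46255}{1306806}$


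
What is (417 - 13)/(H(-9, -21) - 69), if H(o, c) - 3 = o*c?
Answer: 404/123 ≈ 3.2846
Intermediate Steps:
H(o, c) = 3 + c*o (H(o, c) = 3 + o*c = 3 + c*o)
(417 - 13)/(H(-9, -21) - 69) = (417 - 13)/((3 - 21*(-9)) - 69) = 404/((3 + 189) - 69) = 404/(192 - 69) = 404/123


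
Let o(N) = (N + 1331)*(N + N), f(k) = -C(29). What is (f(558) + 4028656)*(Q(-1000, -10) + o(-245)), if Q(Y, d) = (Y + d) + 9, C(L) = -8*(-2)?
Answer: -2147833158240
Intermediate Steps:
C(L) = 16
Q(Y, d) = 9 + Y + d
f(k) = -16 (f(k) = -1*16 = -16)
o(N) = 2*N*(1331 + N) (o(N) = (1331 + N)*(2*N) = 2*N*(1331 + N))
(f(558) + 4028656)*(Q(-1000, -10) + o(-245)) = (-16 + 4028656)*((9 - 1000 - 10) + 2*(-245)*(1331 - 245)) = 4028640*(-1001 + 2*(-245)*1086) = 4028640*(-1001 - 532140) = 4028640*(-533141) = -2147833158240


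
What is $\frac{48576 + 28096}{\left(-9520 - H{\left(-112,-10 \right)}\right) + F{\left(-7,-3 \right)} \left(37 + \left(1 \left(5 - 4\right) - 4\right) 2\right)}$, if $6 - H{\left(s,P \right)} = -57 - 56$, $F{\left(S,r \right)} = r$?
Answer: $- \frac{19168}{2433} \approx -7.8783$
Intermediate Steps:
$H{\left(s,P \right)} = 119$ ($H{\left(s,P \right)} = 6 - \left(-57 - 56\right) = 6 - -113 = 6 + 113 = 119$)
$\frac{48576 + 28096}{\left(-9520 - H{\left(-112,-10 \right)}\right) + F{\left(-7,-3 \right)} \left(37 + \left(1 \left(5 - 4\right) - 4\right) 2\right)} = \frac{48576 + 28096}{\left(-9520 - 119\right) - 3 \left(37 + \left(1 \left(5 - 4\right) - 4\right) 2\right)} = \frac{76672}{\left(-9520 - 119\right) - 3 \left(37 + \left(1 \cdot 1 - 4\right) 2\right)} = \frac{76672}{-9639 - 3 \left(37 + \left(1 - 4\right) 2\right)} = \frac{76672}{-9639 - 3 \left(37 - 6\right)} = \frac{76672}{-9639 - 93} = \frac{76672}{-9732} = 76672 \left(- \frac{1}{9732}\right) = - \frac{19168}{2433}$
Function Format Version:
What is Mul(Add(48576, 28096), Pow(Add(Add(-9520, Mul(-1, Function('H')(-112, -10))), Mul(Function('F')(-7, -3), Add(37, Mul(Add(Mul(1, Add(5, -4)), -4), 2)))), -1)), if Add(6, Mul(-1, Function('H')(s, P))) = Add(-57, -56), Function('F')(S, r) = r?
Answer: Rational(-19168, 2433) ≈ -7.8783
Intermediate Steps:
Function('H')(s, P) = 119 (Function('H')(s, P) = Add(6, Mul(-1, Add(-57, -56))) = Add(6, Mul(-1, -113)) = Add(6, 113) = 119)
Mul(Add(48576, 28096), Pow(Add(Add(-9520, Mul(-1, Function('H')(-112, -10))), Mul(Function('F')(-7, -3), Add(37, Mul(Add(Mul(1, Add(5, -4)), -4), 2)))), -1)) = Mul(Add(48576, 28096), Pow(Add(Add(-9520, Mul(-1, 119)), Mul(-3, Add(37, Mul(Add(Mul(1, Add(5, -4)), -4), 2)))), -1)) = Mul(76672, Pow(Add(Add(-9520, -119), Mul(-3, Add(37, Mul(Add(Mul(1, 1), -4), 2)))), -1)) = Mul(76672, Pow(Add(-9639, Mul(-3, Add(37, Mul(Add(1, -4), 2)))), -1)) = Mul(76672, Pow(Add(-9639, Mul(-3, Add(37, Mul(-3, 2)))), -1)) = Mul(76672, Pow(Add(-9639, Mul(-3, Add(37, -6))), -1)) = Mul(76672, Pow(Add(-9639, Mul(-3, 31)), -1)) = Mul(76672, Pow(Add(-9639, -93), -1)) = Mul(76672, Pow(-9732, -1)) = Mul(76672, Rational(-1, 9732)) = Rational(-19168, 2433)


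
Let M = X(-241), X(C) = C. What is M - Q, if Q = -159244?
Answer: 159003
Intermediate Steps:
M = -241
M - Q = -241 - 1*(-159244) = -241 + 159244 = 159003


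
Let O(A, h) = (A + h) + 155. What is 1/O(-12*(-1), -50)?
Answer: 1/117 ≈ 0.0085470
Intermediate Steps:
O(A, h) = 155 + A + h
1/O(-12*(-1), -50) = 1/(155 - 12*(-1) - 50) = 1/(155 + 12 - 50) = 1/117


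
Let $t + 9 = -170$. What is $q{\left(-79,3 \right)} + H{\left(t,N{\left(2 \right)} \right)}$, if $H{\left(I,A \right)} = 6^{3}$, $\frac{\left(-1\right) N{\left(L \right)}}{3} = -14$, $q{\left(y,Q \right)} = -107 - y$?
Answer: $188$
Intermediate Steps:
$t = -179$ ($t = -9 - 170 = -179$)
$N{\left(L \right)} = 42$ ($N{\left(L \right)} = \left(-3\right) \left(-14\right) = 42$)
$H{\left(I,A \right)} = 216$
$q{\left(-79,3 \right)} + H{\left(t,N{\left(2 \right)} \right)} = \left(-107 - -79\right) + 216 = \left(-107 + 79\right) + 216 = -28 + 216 = 188$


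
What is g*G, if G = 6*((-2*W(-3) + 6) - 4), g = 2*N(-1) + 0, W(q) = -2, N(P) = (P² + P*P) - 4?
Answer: -144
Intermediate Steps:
N(P) = -4 + 2*P² (N(P) = (P² + P²) - 4 = 2*P² - 4 = -4 + 2*P²)
g = -4 (g = 2*(-4 + 2*(-1)²) + 0 = 2*(-4 + 2*1) + 0 = 2*(-4 + 2) + 0 = 2*(-2) + 0 = -4 + 0 = -4)
G = 36 (G = 6*((-2*(-2) + 6) - 4) = 6*((4 + 6) - 4) = 6*(10 - 4) = 6*6 = 36)
g*G = -4*36 = -144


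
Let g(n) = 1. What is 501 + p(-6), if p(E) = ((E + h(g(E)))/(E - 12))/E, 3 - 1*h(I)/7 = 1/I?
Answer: 13529/27 ≈ 501.07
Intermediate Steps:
h(I) = 21 - 7/I
p(E) = (14 + E)/(E*(-12 + E)) (p(E) = ((E + (21 - 7/1))/(E - 12))/E = ((E + (21 - 7*1))/(-12 + E))/E = ((E + (21 - 7))/(-12 + E))/E = ((E + 14)/(-12 + E))/E = ((14 + E)/(-12 + E))/E = (14 + E)/(E*(-12 + E)))
501 + p(-6) = 501 + (14 - 6)/((-6)*(-12 - 6)) = 501 - 1/6*8/(-18) = 501 - 1/6*(-1/18)*8 = 501 + 2/27 = 13529/27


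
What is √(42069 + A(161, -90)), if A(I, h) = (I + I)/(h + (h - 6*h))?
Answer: √37862905/30 ≈ 205.11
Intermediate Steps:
A(I, h) = -I/(2*h) (A(I, h) = (2*I)/(h - 5*h) = (2*I)/((-4*h)) = (2*I)*(-1/(4*h)) = -I/(2*h))
√(42069 + A(161, -90)) = √(42069 - ½*161/(-90)) = √(42069 - ½*161*(-1/90)) = √(42069 + 161/180) = √(7572581/180) = √37862905/30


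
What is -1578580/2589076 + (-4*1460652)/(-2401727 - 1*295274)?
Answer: 2717381077907/1745685140269 ≈ 1.5566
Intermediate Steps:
-1578580/2589076 + (-4*1460652)/(-2401727 - 1*295274) = -1578580*1/2589076 - 5842608/(-2401727 - 295274) = -394645/647269 - 5842608/(-2697001) = -394645/647269 - 5842608*(-1/2697001) = -394645/647269 + 5842608/2697001 = 2717381077907/1745685140269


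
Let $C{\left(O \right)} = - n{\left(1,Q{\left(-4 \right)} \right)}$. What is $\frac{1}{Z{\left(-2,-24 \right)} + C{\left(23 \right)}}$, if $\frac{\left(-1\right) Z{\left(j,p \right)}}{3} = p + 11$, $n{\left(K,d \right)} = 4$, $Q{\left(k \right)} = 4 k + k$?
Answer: $\frac{1}{35} \approx 0.028571$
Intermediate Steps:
$Q{\left(k \right)} = 5 k$
$C{\left(O \right)} = -4$ ($C{\left(O \right)} = \left(-1\right) 4 = -4$)
$Z{\left(j,p \right)} = -33 - 3 p$ ($Z{\left(j,p \right)} = - 3 \left(p + 11\right) = - 3 \left(11 + p\right) = -33 - 3 p$)
$\frac{1}{Z{\left(-2,-24 \right)} + C{\left(23 \right)}} = \frac{1}{\left(-33 - -72\right) - 4} = \frac{1}{\left(-33 + 72\right) - 4} = \frac{1}{39 - 4} = \frac{1}{35}$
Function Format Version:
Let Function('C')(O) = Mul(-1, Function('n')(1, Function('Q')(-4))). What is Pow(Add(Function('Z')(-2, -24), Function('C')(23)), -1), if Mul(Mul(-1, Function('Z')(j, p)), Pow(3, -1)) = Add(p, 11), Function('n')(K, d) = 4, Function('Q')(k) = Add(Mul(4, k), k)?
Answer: Rational(1, 35) ≈ 0.028571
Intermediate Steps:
Function('Q')(k) = Mul(5, k)
Function('C')(O) = -4 (Function('C')(O) = Mul(-1, 4) = -4)
Function('Z')(j, p) = Add(-33, Mul(-3, p)) (Function('Z')(j, p) = Mul(-3, Add(p, 11)) = Mul(-3, Add(11, p)) = Add(-33, Mul(-3, p)))
Pow(Add(Function('Z')(-2, -24), Function('C')(23)), -1) = Pow(Add(Add(-33, Mul(-3, -24)), -4), -1) = Pow(Add(Add(-33, 72), -4), -1) = Pow(Add(39, -4), -1) = Pow(35, -1) = Rational(1, 35)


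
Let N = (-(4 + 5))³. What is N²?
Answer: 531441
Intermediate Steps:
N = -729 (N = (-1*9)³ = (-9)³ = -729)
N² = (-729)² = 531441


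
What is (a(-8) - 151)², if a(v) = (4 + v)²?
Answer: 18225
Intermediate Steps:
(a(-8) - 151)² = ((4 - 8)² - 151)² = ((-4)² - 151)² = (16 - 151)² = (-135)² = 18225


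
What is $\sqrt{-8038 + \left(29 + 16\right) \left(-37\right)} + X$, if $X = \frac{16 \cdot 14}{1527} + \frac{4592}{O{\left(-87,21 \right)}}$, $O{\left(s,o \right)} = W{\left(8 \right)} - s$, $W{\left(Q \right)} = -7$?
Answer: $\frac{439369}{7635} + i \sqrt{9703} \approx 57.547 + 98.504 i$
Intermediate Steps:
$O{\left(s,o \right)} = -7 - s$
$X = \frac{439369}{7635}$ ($X = \frac{16 \cdot 14}{1527} + \frac{4592}{-7 - -87} = 224 \cdot \frac{1}{1527} + \frac{4592}{-7 + 87} = \frac{224}{1527} + \frac{4592}{80} = \frac{224}{1527} + 4592 \cdot \frac{1}{80} = \frac{224}{1527} + \frac{287}{5} = \frac{439369}{7635} \approx 57.547$)
$\sqrt{-8038 + \left(29 + 16\right) \left(-37\right)} + X = \sqrt{-8038 + \left(29 + 16\right) \left(-37\right)} + \frac{439369}{7635} = \sqrt{-8038 + 45 \left(-37\right)} + \frac{439369}{7635} = \sqrt{-8038 - 1665} + \frac{439369}{7635} = \sqrt{-9703} + \frac{439369}{7635} = i \sqrt{9703} + \frac{439369}{7635} = \frac{439369}{7635} + i \sqrt{9703}$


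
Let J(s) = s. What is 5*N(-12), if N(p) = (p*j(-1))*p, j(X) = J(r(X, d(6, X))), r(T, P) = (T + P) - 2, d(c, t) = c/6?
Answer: -1440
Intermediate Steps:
d(c, t) = c/6 (d(c, t) = c*(⅙) = c/6)
r(T, P) = -2 + P + T (r(T, P) = (P + T) - 2 = -2 + P + T)
j(X) = -1 + X (j(X) = -2 + (⅙)*6 + X = -2 + 1 + X = -1 + X)
N(p) = -2*p² (N(p) = (p*(-1 - 1))*p = (p*(-2))*p = (-2*p)*p = -2*p²)
5*N(-12) = 5*(-2*(-12)²) = 5*(-2*144) = 5*(-288) = -1440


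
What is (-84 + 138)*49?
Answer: 2646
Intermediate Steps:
(-84 + 138)*49 = 54*49 = 2646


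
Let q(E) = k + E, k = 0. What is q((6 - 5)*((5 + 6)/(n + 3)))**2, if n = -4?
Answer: 121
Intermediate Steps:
q(E) = E (q(E) = 0 + E = E)
q((6 - 5)*((5 + 6)/(n + 3)))**2 = ((6 - 5)*((5 + 6)/(-4 + 3)))**2 = (1*(11/(-1)))**2 = (1*(11*(-1)))**2 = (1*(-11))**2 = (-11)**2 = 121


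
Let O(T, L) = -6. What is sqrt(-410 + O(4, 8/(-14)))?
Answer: 4*I*sqrt(26) ≈ 20.396*I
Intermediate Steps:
sqrt(-410 + O(4, 8/(-14))) = sqrt(-410 - 6) = sqrt(-416) = 4*I*sqrt(26)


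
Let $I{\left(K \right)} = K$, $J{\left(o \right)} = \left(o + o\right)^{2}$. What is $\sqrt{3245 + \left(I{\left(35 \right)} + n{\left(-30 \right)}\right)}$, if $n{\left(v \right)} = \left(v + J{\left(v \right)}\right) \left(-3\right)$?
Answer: $i \sqrt{7430} \approx 86.198 i$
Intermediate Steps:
$J{\left(o \right)} = 4 o^{2}$ ($J{\left(o \right)} = \left(2 o\right)^{2} = 4 o^{2}$)
$n{\left(v \right)} = - 12 v^{2} - 3 v$ ($n{\left(v \right)} = \left(v + 4 v^{2}\right) \left(-3\right) = - 12 v^{2} - 3 v$)
$\sqrt{3245 + \left(I{\left(35 \right)} + n{\left(-30 \right)}\right)} = \sqrt{3245 + \left(35 + 3 \left(-30\right) \left(-1 - -120\right)\right)} = \sqrt{3245 + \left(35 + 3 \left(-30\right) \left(-1 + 120\right)\right)} = \sqrt{3245 + \left(35 + 3 \left(-30\right) 119\right)} = \sqrt{3245 + \left(35 - 10710\right)} = \sqrt{3245 - 10675} = \sqrt{-7430} = i \sqrt{7430}$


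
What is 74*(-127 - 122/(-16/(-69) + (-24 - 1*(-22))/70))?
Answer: -26417038/491 ≈ -53803.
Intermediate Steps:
74*(-127 - 122/(-16/(-69) + (-24 - 1*(-22))/70)) = 74*(-127 - 122/(-16*(-1/69) + (-24 + 22)*(1/70))) = 74*(-127 - 122/(16/69 - 2*1/70)) = 74*(-127 - 122/(16/69 - 1/35)) = 74*(-127 - 122/491/2415) = 74*(-127 - 122*2415/491) = 74*(-127 - 294630/491) = 74*(-356987/491) = -26417038/491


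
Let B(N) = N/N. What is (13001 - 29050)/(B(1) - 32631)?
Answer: 16049/32630 ≈ 0.49185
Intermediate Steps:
B(N) = 1
(13001 - 29050)/(B(1) - 32631) = (13001 - 29050)/(1 - 32631) = -16049/(-32630) = -16049*(-1/32630) = 16049/32630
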